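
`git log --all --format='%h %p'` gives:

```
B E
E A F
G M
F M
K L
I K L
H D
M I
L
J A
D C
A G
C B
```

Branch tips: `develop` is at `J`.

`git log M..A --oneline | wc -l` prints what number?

2

Reachable from A: {A, G, I, K, L, M}.
Reachable from M: {I, K, L, M}.
In A's history but not M's: {A, G} — 2 commits.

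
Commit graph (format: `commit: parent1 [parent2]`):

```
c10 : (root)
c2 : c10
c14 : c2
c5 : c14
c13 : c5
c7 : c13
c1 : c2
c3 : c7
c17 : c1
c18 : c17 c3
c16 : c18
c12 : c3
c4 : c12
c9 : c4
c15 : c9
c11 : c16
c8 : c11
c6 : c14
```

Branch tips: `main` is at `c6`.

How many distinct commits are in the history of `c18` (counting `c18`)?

10

Walking parent pointers from c18: reachable set = {c1, c10, c13, c14, c17, c18, c2, c3, c5, c7}.
That is 10 commits.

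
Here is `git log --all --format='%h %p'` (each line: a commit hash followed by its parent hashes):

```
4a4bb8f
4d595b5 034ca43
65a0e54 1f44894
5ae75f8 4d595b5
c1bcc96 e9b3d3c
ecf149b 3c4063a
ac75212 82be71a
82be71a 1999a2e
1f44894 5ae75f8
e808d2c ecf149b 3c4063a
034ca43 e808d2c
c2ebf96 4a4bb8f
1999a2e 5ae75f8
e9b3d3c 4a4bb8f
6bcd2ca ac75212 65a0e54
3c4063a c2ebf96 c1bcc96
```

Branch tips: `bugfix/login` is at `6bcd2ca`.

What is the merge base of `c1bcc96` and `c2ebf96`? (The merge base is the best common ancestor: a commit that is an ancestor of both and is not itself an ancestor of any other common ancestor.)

Ancestors of c1bcc96: {4a4bb8f, c1bcc96, e9b3d3c}.
Ancestors of c2ebf96: {4a4bb8f, c2ebf96}.
Common ancestors: {4a4bb8f}.
The only common ancestor is 4a4bb8f, so it is the merge base.

4a4bb8f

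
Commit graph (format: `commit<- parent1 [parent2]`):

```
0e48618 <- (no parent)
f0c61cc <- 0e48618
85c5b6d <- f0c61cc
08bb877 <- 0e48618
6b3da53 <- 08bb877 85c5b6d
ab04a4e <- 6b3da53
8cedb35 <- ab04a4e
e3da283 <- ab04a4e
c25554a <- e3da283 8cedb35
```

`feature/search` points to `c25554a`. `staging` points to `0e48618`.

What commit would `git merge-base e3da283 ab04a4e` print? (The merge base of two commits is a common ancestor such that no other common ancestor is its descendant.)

Ancestors of e3da283: {08bb877, 0e48618, 6b3da53, 85c5b6d, ab04a4e, e3da283, f0c61cc}.
Ancestors of ab04a4e: {08bb877, 0e48618, 6b3da53, 85c5b6d, ab04a4e, f0c61cc}.
Common ancestors: {08bb877, 0e48618, 6b3da53, 85c5b6d, ab04a4e, f0c61cc}.
Among these, ab04a4e is not an ancestor of any other common ancestor — it is the merge base.

ab04a4e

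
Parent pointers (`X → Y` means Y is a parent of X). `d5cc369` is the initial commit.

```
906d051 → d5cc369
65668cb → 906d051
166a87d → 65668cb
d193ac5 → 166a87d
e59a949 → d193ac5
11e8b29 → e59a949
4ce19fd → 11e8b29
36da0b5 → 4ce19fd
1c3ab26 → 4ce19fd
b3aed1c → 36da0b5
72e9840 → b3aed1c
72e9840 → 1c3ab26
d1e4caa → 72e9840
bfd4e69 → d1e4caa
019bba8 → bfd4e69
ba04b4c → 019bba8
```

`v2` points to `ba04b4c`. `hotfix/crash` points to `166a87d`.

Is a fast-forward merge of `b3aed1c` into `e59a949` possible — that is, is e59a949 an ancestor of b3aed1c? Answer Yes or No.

Yes

A fast-forward from e59a949 to b3aed1c is possible iff e59a949 is an ancestor of b3aed1c.
Ancestors of b3aed1c: {11e8b29, 166a87d, 36da0b5, 4ce19fd, 65668cb, 906d051, b3aed1c, d193ac5, d5cc369, e59a949}.
e59a949 is among them, so fast-forward is possible.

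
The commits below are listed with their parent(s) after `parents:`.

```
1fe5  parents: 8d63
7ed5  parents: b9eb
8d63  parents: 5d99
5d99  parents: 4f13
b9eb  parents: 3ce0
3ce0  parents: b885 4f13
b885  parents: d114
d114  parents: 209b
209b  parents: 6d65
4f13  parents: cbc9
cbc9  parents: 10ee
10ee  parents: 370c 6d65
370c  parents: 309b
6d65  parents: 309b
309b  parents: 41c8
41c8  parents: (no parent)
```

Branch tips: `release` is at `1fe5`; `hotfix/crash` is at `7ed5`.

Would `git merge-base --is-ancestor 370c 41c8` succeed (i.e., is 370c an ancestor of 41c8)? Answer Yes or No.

Ancestors of 41c8: {41c8}.
370c is not in that set, so it is not an ancestor of 41c8.

No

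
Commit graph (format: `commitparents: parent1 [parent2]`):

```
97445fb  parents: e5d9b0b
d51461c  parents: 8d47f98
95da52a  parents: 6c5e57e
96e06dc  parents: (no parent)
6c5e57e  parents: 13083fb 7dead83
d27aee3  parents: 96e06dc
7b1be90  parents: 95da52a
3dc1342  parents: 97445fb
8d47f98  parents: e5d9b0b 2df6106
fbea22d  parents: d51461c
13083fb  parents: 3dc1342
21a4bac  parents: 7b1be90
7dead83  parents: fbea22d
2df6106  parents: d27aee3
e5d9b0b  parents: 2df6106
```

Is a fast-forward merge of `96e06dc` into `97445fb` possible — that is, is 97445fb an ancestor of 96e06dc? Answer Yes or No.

A fast-forward from 97445fb to 96e06dc is possible iff 97445fb is an ancestor of 96e06dc.
Ancestors of 96e06dc: {96e06dc}.
97445fb is not among them, so fast-forward is not possible.

No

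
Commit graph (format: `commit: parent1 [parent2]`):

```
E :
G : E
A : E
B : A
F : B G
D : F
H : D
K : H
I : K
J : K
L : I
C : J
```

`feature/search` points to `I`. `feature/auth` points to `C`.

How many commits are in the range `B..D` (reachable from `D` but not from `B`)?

3

Reachable from D: {A, B, D, E, F, G}.
Reachable from B: {A, B, E}.
In D's history but not B's: {D, F, G} — 3 commits.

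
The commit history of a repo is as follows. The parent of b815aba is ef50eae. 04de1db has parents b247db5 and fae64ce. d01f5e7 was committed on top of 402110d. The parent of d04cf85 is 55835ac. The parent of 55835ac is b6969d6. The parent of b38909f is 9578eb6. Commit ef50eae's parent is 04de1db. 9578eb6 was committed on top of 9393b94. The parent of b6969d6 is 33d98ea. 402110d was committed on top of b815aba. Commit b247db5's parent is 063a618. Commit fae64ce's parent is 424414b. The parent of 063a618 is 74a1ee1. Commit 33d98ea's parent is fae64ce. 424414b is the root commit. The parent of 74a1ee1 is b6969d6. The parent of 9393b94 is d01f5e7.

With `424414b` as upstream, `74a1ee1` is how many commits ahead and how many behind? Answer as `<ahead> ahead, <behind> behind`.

Reachable from 74a1ee1: {33d98ea, 424414b, 74a1ee1, b6969d6, fae64ce}.
Reachable from 424414b: {424414b}.
Only in 74a1ee1's history (ahead): {33d98ea, 74a1ee1, b6969d6, fae64ce} — 4.
Only in 424414b's history (behind): {} — 0.

4 ahead, 0 behind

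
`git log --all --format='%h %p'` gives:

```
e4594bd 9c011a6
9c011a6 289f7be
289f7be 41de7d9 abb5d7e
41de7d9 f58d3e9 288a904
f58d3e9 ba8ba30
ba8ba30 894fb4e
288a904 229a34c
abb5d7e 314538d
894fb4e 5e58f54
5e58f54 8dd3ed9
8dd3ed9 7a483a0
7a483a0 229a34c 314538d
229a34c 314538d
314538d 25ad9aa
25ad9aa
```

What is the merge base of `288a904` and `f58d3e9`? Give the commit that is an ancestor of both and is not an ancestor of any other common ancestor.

Ancestors of 288a904: {229a34c, 25ad9aa, 288a904, 314538d}.
Ancestors of f58d3e9: {229a34c, 25ad9aa, 314538d, 5e58f54, 7a483a0, 894fb4e, 8dd3ed9, ba8ba30, f58d3e9}.
Common ancestors: {229a34c, 25ad9aa, 314538d}.
Among these, 229a34c is not an ancestor of any other common ancestor — it is the merge base.

229a34c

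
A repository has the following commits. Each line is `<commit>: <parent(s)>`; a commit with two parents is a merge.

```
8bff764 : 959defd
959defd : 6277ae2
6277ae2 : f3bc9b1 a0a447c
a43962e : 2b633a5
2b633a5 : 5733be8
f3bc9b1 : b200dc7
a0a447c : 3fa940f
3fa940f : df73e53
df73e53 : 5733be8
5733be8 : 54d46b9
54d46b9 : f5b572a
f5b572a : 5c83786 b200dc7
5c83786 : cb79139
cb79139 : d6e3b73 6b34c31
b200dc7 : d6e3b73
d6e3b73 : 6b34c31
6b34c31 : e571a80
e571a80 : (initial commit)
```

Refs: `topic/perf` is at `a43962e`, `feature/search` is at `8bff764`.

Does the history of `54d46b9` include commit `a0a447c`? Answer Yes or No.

No

Ancestors of 54d46b9: {54d46b9, 5c83786, 6b34c31, b200dc7, cb79139, d6e3b73, e571a80, f5b572a}.
a0a447c is not in that set, so it is not an ancestor of 54d46b9.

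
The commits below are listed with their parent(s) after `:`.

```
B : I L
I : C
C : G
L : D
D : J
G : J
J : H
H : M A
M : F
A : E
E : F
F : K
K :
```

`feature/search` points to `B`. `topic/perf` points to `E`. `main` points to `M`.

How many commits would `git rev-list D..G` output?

1

Reachable from G: {A, E, F, G, H, J, K, M}.
Reachable from D: {A, D, E, F, H, J, K, M}.
In G's history but not D's: {G} — 1 commit.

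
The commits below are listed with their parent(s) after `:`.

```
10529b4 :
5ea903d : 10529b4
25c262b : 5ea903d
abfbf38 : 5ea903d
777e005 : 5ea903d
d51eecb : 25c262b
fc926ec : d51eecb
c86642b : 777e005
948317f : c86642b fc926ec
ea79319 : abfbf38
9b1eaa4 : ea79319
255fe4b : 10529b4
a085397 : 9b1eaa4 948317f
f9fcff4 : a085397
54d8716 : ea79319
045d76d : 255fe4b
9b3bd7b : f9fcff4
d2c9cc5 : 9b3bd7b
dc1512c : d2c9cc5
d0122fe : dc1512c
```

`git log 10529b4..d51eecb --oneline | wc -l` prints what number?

3

Reachable from d51eecb: {10529b4, 25c262b, 5ea903d, d51eecb}.
Reachable from 10529b4: {10529b4}.
In d51eecb's history but not 10529b4's: {25c262b, 5ea903d, d51eecb} — 3 commits.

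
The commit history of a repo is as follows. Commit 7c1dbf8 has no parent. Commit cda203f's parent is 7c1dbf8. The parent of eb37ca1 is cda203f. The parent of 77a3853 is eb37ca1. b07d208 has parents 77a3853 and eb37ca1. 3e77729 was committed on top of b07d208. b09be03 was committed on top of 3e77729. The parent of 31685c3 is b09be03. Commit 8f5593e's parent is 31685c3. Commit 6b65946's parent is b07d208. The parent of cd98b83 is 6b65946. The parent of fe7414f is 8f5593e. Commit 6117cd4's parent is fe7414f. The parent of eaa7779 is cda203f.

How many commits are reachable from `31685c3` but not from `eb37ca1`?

5

Reachable from 31685c3: {31685c3, 3e77729, 77a3853, 7c1dbf8, b07d208, b09be03, cda203f, eb37ca1}.
Reachable from eb37ca1: {7c1dbf8, cda203f, eb37ca1}.
In 31685c3's history but not eb37ca1's: {31685c3, 3e77729, 77a3853, b07d208, b09be03} — 5 commits.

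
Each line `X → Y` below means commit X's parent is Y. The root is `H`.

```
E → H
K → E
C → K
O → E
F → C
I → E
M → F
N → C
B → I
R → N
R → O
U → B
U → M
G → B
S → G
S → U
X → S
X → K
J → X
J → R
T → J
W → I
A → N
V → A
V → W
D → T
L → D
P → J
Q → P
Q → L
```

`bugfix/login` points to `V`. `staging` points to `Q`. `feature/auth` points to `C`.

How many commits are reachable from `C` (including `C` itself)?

4

Walking parent pointers from C: reachable set = {C, E, H, K}.
That is 4 commits.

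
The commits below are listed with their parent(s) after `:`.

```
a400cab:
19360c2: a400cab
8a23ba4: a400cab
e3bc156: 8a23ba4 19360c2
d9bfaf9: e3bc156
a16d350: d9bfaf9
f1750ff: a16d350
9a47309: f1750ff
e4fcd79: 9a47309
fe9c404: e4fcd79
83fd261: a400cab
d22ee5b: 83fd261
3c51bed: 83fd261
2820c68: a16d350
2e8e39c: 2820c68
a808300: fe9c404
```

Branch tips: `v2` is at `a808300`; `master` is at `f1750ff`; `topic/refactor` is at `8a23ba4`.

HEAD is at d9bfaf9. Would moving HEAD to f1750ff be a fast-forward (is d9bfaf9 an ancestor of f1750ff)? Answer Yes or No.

A fast-forward from d9bfaf9 to f1750ff is possible iff d9bfaf9 is an ancestor of f1750ff.
Ancestors of f1750ff: {19360c2, 8a23ba4, a16d350, a400cab, d9bfaf9, e3bc156, f1750ff}.
d9bfaf9 is among them, so fast-forward is possible.

Yes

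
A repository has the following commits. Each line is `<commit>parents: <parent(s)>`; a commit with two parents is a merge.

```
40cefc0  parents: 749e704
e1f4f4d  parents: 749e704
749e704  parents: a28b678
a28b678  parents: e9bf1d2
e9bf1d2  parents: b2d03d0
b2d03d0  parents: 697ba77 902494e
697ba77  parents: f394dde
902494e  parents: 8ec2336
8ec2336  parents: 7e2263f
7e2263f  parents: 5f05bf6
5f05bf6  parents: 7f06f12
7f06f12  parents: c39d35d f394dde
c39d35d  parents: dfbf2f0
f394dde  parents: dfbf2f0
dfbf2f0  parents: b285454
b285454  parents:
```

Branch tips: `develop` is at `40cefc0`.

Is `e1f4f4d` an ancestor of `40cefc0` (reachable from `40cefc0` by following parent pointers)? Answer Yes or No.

No

Ancestors of 40cefc0: {40cefc0, 5f05bf6, 697ba77, 749e704, 7e2263f, 7f06f12, 8ec2336, 902494e, a28b678, b285454, b2d03d0, c39d35d, dfbf2f0, e9bf1d2, f394dde}.
e1f4f4d is not in that set, so it is not an ancestor of 40cefc0.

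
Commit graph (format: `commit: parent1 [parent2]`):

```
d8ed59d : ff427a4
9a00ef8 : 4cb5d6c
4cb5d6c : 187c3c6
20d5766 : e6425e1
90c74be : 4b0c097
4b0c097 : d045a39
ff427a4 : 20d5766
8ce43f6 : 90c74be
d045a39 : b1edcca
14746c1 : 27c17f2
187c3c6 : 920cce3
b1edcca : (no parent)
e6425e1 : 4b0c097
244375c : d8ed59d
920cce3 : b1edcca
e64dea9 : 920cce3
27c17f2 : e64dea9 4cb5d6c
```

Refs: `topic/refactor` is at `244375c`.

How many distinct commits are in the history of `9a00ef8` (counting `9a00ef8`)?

5

Walking parent pointers from 9a00ef8: reachable set = {187c3c6, 4cb5d6c, 920cce3, 9a00ef8, b1edcca}.
That is 5 commits.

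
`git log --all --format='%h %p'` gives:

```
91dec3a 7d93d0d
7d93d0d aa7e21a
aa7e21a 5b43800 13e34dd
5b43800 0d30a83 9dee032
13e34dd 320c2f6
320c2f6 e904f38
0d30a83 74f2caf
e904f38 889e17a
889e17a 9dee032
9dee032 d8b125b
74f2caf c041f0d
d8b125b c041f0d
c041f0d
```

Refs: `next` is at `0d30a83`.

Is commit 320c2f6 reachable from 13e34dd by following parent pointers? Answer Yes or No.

Ancestors of 13e34dd (commits reachable by following parents): {13e34dd, 320c2f6, 889e17a, 9dee032, c041f0d, d8b125b, e904f38}.
320c2f6 is in that set, so it is an ancestor of 13e34dd.

Yes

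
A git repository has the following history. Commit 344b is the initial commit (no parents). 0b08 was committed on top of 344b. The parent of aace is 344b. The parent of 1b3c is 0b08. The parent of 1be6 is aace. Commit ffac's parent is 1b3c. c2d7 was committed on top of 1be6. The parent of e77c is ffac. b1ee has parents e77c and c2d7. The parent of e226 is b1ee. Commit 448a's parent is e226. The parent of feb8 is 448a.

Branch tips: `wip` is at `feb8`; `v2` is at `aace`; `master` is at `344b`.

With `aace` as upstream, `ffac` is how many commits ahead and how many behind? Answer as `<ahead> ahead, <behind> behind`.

Reachable from ffac: {0b08, 1b3c, 344b, ffac}.
Reachable from aace: {344b, aace}.
Only in ffac's history (ahead): {0b08, 1b3c, ffac} — 3.
Only in aace's history (behind): {aace} — 1.

3 ahead, 1 behind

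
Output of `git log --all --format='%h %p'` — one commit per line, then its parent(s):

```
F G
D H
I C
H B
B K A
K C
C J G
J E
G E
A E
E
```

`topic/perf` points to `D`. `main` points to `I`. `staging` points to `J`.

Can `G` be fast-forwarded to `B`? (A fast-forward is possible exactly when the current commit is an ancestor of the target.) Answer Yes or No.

A fast-forward from G to B is possible iff G is an ancestor of B.
Ancestors of B: {A, B, C, E, G, J, K}.
G is among them, so fast-forward is possible.

Yes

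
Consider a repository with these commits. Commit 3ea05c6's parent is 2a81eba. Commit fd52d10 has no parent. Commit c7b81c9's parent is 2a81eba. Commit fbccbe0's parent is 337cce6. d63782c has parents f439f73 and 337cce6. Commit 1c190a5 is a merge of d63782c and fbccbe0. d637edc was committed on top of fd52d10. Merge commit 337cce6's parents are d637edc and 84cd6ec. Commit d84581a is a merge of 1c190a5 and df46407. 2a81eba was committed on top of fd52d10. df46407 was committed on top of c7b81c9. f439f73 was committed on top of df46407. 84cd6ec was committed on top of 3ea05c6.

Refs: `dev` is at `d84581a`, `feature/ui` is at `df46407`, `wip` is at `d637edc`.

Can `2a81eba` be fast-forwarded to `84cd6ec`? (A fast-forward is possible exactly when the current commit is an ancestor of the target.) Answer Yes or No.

Yes

A fast-forward from 2a81eba to 84cd6ec is possible iff 2a81eba is an ancestor of 84cd6ec.
Ancestors of 84cd6ec: {2a81eba, 3ea05c6, 84cd6ec, fd52d10}.
2a81eba is among them, so fast-forward is possible.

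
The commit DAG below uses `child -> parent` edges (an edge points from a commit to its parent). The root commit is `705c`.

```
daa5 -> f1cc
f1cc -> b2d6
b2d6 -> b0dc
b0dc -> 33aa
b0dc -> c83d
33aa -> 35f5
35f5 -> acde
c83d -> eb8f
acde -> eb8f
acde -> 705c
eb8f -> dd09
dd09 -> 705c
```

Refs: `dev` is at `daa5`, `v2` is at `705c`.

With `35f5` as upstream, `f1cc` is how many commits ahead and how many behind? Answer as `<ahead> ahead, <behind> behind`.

5 ahead, 0 behind

Reachable from f1cc: {33aa, 35f5, 705c, acde, b0dc, b2d6, c83d, dd09, eb8f, f1cc}.
Reachable from 35f5: {35f5, 705c, acde, dd09, eb8f}.
Only in f1cc's history (ahead): {33aa, b0dc, b2d6, c83d, f1cc} — 5.
Only in 35f5's history (behind): {} — 0.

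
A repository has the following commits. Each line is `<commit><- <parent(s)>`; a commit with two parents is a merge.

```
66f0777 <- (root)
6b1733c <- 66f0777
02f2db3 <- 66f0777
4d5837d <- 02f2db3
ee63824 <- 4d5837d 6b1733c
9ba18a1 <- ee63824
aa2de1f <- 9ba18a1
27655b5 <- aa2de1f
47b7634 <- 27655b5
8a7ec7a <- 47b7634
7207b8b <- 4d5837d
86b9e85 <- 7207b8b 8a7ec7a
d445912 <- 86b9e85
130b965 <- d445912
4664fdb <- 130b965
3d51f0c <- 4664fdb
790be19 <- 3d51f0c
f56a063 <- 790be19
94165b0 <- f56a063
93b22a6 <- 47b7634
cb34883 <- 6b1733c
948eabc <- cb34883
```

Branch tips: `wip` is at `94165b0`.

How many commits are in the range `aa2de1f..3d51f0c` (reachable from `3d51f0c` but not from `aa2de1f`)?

9

Reachable from 3d51f0c: {02f2db3, 130b965, 27655b5, 3d51f0c, 4664fdb, 47b7634, 4d5837d, 66f0777, 6b1733c, 7207b8b, 86b9e85, 8a7ec7a, 9ba18a1, aa2de1f, d445912, ee63824}.
Reachable from aa2de1f: {02f2db3, 4d5837d, 66f0777, 6b1733c, 9ba18a1, aa2de1f, ee63824}.
In 3d51f0c's history but not aa2de1f's: {130b965, 27655b5, 3d51f0c, 4664fdb, 47b7634, 7207b8b, 86b9e85, 8a7ec7a, d445912} — 9 commits.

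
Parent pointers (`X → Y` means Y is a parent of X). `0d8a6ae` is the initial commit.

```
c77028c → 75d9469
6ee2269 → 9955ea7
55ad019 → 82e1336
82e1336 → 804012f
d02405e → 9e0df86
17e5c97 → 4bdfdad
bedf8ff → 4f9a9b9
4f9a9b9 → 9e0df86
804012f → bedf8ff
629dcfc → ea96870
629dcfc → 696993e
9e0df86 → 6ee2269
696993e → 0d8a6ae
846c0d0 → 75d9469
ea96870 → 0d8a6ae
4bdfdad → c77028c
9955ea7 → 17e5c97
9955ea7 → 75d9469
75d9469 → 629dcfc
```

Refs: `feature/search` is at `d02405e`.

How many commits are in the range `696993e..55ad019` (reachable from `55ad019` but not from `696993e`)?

Reachable from 55ad019: {0d8a6ae, 17e5c97, 4bdfdad, 4f9a9b9, 55ad019, 629dcfc, 696993e, 6ee2269, 75d9469, 804012f, 82e1336, 9955ea7, 9e0df86, bedf8ff, c77028c, ea96870}.
Reachable from 696993e: {0d8a6ae, 696993e}.
In 55ad019's history but not 696993e's: {17e5c97, 4bdfdad, 4f9a9b9, 55ad019, 629dcfc, 6ee2269, 75d9469, 804012f, 82e1336, 9955ea7, 9e0df86, bedf8ff, c77028c, ea96870} — 14 commits.

14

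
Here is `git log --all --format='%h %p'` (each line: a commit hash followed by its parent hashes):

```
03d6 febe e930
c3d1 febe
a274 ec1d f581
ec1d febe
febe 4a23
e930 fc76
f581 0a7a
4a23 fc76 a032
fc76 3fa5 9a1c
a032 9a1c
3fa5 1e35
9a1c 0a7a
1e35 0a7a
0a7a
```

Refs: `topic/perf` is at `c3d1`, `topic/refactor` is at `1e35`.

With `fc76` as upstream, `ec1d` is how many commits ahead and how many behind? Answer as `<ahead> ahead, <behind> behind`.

4 ahead, 0 behind

Reachable from ec1d: {0a7a, 1e35, 3fa5, 4a23, 9a1c, a032, ec1d, fc76, febe}.
Reachable from fc76: {0a7a, 1e35, 3fa5, 9a1c, fc76}.
Only in ec1d's history (ahead): {4a23, a032, ec1d, febe} — 4.
Only in fc76's history (behind): {} — 0.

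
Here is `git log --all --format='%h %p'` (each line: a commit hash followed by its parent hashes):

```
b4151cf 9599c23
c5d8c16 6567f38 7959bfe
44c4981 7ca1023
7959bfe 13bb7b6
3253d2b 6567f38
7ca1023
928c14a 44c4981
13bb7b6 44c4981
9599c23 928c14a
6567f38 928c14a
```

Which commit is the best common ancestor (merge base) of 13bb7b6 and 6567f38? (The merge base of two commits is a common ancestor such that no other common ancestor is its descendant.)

44c4981

Ancestors of 13bb7b6: {13bb7b6, 44c4981, 7ca1023}.
Ancestors of 6567f38: {44c4981, 6567f38, 7ca1023, 928c14a}.
Common ancestors: {44c4981, 7ca1023}.
Among these, 44c4981 is not an ancestor of any other common ancestor — it is the merge base.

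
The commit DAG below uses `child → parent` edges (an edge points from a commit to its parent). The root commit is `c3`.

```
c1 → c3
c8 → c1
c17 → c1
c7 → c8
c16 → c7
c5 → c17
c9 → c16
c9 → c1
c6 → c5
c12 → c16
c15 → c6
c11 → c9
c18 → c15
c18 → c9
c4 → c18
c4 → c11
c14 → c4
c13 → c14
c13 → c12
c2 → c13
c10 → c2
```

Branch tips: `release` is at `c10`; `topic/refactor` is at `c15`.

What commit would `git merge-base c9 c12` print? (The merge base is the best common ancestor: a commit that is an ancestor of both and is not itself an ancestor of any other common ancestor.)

c16

Ancestors of c9: {c1, c16, c3, c7, c8, c9}.
Ancestors of c12: {c1, c12, c16, c3, c7, c8}.
Common ancestors: {c1, c16, c3, c7, c8}.
Among these, c16 is not an ancestor of any other common ancestor — it is the merge base.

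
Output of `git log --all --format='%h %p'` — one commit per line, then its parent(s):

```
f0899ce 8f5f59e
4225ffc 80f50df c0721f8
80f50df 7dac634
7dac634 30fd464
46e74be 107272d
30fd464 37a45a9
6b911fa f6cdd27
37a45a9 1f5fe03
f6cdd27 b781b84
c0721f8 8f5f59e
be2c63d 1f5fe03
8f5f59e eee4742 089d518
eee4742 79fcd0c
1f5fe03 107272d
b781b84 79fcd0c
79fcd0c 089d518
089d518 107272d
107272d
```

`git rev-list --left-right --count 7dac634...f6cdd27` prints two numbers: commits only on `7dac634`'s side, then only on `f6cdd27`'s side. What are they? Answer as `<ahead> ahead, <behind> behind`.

Reachable from 7dac634: {107272d, 1f5fe03, 30fd464, 37a45a9, 7dac634}.
Reachable from f6cdd27: {089d518, 107272d, 79fcd0c, b781b84, f6cdd27}.
Only in 7dac634's history (ahead): {1f5fe03, 30fd464, 37a45a9, 7dac634} — 4.
Only in f6cdd27's history (behind): {089d518, 79fcd0c, b781b84, f6cdd27} — 4.

4 ahead, 4 behind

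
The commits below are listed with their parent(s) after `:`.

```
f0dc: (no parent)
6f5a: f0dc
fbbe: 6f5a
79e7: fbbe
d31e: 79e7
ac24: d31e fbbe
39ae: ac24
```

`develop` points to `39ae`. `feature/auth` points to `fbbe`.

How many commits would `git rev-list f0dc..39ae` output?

Reachable from 39ae: {39ae, 6f5a, 79e7, ac24, d31e, f0dc, fbbe}.
Reachable from f0dc: {f0dc}.
In 39ae's history but not f0dc's: {39ae, 6f5a, 79e7, ac24, d31e, fbbe} — 6 commits.

6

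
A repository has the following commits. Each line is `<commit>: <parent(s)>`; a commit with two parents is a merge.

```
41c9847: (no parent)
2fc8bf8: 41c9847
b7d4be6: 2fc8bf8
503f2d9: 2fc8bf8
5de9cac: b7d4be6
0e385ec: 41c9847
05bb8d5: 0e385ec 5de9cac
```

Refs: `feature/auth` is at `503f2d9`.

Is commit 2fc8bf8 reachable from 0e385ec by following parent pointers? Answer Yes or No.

Ancestors of 0e385ec: {0e385ec, 41c9847}.
2fc8bf8 is not in that set, so it is not an ancestor of 0e385ec.

No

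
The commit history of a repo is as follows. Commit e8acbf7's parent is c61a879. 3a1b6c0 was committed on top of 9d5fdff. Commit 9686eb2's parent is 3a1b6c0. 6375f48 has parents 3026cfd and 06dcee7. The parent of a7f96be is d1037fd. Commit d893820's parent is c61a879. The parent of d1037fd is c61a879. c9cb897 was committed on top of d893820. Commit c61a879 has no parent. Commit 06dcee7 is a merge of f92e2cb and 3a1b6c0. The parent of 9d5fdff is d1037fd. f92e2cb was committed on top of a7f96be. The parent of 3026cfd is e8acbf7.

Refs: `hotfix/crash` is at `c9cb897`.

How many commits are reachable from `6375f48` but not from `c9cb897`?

Reachable from 6375f48: {06dcee7, 3026cfd, 3a1b6c0, 6375f48, 9d5fdff, a7f96be, c61a879, d1037fd, e8acbf7, f92e2cb}.
Reachable from c9cb897: {c61a879, c9cb897, d893820}.
In 6375f48's history but not c9cb897's: {06dcee7, 3026cfd, 3a1b6c0, 6375f48, 9d5fdff, a7f96be, d1037fd, e8acbf7, f92e2cb} — 9 commits.

9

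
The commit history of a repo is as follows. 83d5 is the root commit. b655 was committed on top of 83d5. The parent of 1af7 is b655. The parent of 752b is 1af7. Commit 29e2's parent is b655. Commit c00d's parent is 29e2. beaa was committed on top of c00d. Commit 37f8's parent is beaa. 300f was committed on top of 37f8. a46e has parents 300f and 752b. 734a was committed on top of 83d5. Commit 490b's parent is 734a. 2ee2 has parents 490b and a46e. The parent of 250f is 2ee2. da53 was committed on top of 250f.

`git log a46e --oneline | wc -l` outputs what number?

Walking parent pointers from a46e: reachable set = {1af7, 29e2, 300f, 37f8, 752b, 83d5, a46e, b655, beaa, c00d}.
That is 10 commits.

10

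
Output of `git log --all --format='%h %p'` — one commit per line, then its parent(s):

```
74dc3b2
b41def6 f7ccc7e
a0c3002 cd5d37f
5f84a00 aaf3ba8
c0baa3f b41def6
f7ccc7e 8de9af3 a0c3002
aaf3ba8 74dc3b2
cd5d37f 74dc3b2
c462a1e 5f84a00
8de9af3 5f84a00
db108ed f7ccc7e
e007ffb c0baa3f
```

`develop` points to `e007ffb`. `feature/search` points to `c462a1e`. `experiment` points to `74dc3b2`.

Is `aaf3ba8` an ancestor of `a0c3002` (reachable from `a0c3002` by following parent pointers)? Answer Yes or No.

No

Ancestors of a0c3002: {74dc3b2, a0c3002, cd5d37f}.
aaf3ba8 is not in that set, so it is not an ancestor of a0c3002.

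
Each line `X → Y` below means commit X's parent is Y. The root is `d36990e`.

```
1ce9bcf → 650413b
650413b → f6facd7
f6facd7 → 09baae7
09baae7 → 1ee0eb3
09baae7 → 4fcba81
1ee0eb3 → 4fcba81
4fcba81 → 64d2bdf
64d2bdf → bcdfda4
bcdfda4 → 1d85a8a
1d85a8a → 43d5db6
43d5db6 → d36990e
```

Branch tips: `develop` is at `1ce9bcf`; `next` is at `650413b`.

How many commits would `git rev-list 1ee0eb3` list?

Walking parent pointers from 1ee0eb3: reachable set = {1d85a8a, 1ee0eb3, 43d5db6, 4fcba81, 64d2bdf, bcdfda4, d36990e}.
That is 7 commits.

7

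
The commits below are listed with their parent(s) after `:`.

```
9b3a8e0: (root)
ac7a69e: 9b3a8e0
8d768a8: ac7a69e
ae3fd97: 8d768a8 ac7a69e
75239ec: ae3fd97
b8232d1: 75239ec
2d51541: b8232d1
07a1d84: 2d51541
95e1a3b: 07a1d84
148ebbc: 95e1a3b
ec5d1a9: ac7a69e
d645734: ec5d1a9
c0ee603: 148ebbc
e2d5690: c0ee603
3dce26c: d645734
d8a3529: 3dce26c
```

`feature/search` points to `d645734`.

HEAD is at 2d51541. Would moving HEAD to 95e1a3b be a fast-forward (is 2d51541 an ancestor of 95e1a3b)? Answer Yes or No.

Yes

A fast-forward from 2d51541 to 95e1a3b is possible iff 2d51541 is an ancestor of 95e1a3b.
Ancestors of 95e1a3b: {07a1d84, 2d51541, 75239ec, 8d768a8, 95e1a3b, 9b3a8e0, ac7a69e, ae3fd97, b8232d1}.
2d51541 is among them, so fast-forward is possible.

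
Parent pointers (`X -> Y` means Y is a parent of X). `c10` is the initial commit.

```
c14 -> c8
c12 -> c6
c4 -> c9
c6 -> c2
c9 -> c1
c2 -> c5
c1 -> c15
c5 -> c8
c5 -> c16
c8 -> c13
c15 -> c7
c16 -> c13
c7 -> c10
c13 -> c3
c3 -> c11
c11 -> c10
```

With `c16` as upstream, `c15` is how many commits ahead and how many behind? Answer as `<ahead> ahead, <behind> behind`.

Reachable from c15: {c10, c15, c7}.
Reachable from c16: {c10, c11, c13, c16, c3}.
Only in c15's history (ahead): {c15, c7} — 2.
Only in c16's history (behind): {c11, c13, c16, c3} — 4.

2 ahead, 4 behind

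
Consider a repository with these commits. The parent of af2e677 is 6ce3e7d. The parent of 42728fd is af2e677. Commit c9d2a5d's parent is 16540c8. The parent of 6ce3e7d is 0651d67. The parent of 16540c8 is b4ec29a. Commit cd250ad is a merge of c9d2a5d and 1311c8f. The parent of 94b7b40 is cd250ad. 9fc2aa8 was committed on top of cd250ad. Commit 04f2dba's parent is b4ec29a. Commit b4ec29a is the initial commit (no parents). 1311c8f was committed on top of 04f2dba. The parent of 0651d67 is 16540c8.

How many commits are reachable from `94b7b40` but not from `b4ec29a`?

Reachable from 94b7b40: {04f2dba, 1311c8f, 16540c8, 94b7b40, b4ec29a, c9d2a5d, cd250ad}.
Reachable from b4ec29a: {b4ec29a}.
In 94b7b40's history but not b4ec29a's: {04f2dba, 1311c8f, 16540c8, 94b7b40, c9d2a5d, cd250ad} — 6 commits.

6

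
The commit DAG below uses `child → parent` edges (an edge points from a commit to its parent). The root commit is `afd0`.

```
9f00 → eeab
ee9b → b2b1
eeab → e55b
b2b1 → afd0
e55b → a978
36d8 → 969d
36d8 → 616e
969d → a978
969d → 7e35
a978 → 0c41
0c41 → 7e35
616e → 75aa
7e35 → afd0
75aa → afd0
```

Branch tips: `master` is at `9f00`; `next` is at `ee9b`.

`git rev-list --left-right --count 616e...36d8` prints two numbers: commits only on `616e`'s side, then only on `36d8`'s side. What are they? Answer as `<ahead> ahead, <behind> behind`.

Reachable from 616e: {616e, 75aa, afd0}.
Reachable from 36d8: {0c41, 36d8, 616e, 75aa, 7e35, 969d, a978, afd0}.
Only in 616e's history (ahead): {} — 0.
Only in 36d8's history (behind): {0c41, 36d8, 7e35, 969d, a978} — 5.

0 ahead, 5 behind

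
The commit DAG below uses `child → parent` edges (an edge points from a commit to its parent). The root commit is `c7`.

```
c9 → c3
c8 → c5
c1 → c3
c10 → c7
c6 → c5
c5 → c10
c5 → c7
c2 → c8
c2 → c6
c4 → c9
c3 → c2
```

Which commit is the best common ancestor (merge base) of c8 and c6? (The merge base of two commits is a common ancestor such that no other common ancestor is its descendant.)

c5

Ancestors of c8: {c10, c5, c7, c8}.
Ancestors of c6: {c10, c5, c6, c7}.
Common ancestors: {c10, c5, c7}.
Among these, c5 is not an ancestor of any other common ancestor — it is the merge base.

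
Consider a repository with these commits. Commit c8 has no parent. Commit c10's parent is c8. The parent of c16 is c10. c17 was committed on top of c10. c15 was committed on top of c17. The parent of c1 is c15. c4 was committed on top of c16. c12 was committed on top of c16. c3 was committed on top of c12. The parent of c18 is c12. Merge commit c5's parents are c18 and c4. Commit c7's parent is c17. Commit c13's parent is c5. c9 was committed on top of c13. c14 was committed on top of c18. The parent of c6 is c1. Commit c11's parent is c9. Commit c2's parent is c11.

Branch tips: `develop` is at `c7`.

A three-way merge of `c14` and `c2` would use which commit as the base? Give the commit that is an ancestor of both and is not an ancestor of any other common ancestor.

Ancestors of c14: {c10, c12, c14, c16, c18, c8}.
Ancestors of c2: {c10, c11, c12, c13, c16, c18, c2, c4, c5, c8, c9}.
Common ancestors: {c10, c12, c16, c18, c8}.
Among these, c18 is not an ancestor of any other common ancestor — it is the merge base.

c18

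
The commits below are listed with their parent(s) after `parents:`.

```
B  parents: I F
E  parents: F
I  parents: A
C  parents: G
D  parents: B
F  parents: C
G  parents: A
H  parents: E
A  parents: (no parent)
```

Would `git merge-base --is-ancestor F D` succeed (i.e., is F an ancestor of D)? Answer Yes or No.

Ancestors of D (commits reachable by following parents): {A, B, C, D, F, G, I}.
F is in that set, so it is an ancestor of D.

Yes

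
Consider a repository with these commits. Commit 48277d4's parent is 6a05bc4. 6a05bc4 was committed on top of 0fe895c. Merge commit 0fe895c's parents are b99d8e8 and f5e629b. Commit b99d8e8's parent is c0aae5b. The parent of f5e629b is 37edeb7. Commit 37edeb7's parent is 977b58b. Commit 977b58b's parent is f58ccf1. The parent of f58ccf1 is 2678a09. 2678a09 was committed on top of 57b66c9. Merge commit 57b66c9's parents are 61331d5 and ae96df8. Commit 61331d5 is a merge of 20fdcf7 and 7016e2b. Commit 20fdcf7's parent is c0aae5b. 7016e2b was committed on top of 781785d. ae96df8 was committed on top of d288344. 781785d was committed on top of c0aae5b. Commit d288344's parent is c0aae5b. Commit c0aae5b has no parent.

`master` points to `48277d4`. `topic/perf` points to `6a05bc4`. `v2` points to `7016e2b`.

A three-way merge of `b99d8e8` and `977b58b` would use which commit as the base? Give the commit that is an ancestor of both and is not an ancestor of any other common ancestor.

Ancestors of b99d8e8: {b99d8e8, c0aae5b}.
Ancestors of 977b58b: {20fdcf7, 2678a09, 57b66c9, 61331d5, 7016e2b, 781785d, 977b58b, ae96df8, c0aae5b, d288344, f58ccf1}.
Common ancestors: {c0aae5b}.
The only common ancestor is c0aae5b, so it is the merge base.

c0aae5b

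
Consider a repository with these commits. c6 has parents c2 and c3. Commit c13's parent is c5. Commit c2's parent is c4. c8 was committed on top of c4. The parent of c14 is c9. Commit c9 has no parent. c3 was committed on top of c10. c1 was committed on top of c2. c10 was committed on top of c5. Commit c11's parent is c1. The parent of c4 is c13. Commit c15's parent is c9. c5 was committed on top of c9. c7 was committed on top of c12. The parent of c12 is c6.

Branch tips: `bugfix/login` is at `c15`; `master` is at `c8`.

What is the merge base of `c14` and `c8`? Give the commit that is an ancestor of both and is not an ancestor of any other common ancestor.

c9

Ancestors of c14: {c14, c9}.
Ancestors of c8: {c13, c4, c5, c8, c9}.
Common ancestors: {c9}.
The only common ancestor is c9, so it is the merge base.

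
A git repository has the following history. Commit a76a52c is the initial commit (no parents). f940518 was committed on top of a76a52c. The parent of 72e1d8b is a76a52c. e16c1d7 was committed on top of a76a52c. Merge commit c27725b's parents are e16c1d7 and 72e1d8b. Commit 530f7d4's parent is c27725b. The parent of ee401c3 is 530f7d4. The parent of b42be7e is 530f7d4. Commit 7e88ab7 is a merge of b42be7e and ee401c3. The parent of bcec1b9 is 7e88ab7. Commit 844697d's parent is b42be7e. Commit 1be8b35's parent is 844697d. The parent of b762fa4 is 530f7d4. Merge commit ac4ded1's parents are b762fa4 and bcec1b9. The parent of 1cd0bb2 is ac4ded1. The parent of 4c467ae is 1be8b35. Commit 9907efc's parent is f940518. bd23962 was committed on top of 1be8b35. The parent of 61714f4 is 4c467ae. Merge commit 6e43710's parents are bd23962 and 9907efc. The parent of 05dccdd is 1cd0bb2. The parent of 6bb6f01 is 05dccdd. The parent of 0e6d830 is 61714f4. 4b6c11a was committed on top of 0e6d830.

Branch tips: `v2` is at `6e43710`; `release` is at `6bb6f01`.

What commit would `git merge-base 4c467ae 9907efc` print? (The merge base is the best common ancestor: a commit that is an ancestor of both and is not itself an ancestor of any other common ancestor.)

a76a52c

Ancestors of 4c467ae: {1be8b35, 4c467ae, 530f7d4, 72e1d8b, 844697d, a76a52c, b42be7e, c27725b, e16c1d7}.
Ancestors of 9907efc: {9907efc, a76a52c, f940518}.
Common ancestors: {a76a52c}.
The only common ancestor is a76a52c, so it is the merge base.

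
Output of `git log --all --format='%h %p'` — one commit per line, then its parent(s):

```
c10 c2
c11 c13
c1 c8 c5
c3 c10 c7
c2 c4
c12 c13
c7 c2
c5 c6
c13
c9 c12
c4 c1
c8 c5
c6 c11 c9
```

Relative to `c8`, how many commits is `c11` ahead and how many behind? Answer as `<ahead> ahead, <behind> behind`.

Reachable from c11: {c11, c13}.
Reachable from c8: {c11, c12, c13, c5, c6, c8, c9}.
Only in c11's history (ahead): {} — 0.
Only in c8's history (behind): {c12, c5, c6, c8, c9} — 5.

0 ahead, 5 behind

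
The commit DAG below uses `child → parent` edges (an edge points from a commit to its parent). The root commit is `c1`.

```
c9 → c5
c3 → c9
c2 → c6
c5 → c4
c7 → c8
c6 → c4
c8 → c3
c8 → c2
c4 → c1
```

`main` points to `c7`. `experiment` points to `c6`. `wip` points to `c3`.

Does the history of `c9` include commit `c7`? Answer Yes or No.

No

Ancestors of c9: {c1, c4, c5, c9}.
c7 is not in that set, so it is not an ancestor of c9.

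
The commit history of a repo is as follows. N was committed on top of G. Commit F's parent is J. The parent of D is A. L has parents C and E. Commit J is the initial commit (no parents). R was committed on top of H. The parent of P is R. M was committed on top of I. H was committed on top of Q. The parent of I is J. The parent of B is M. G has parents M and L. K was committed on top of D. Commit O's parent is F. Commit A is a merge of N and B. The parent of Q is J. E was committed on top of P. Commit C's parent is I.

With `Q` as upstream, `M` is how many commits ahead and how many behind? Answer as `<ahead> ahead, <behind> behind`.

Reachable from M: {I, J, M}.
Reachable from Q: {J, Q}.
Only in M's history (ahead): {I, M} — 2.
Only in Q's history (behind): {Q} — 1.

2 ahead, 1 behind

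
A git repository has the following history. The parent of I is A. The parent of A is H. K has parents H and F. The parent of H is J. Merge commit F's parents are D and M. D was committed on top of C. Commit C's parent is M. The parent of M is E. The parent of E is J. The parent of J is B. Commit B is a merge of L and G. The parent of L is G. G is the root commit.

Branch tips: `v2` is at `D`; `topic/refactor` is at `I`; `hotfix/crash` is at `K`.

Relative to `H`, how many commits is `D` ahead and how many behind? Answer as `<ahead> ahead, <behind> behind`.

4 ahead, 1 behind

Reachable from D: {B, C, D, E, G, J, L, M}.
Reachable from H: {B, G, H, J, L}.
Only in D's history (ahead): {C, D, E, M} — 4.
Only in H's history (behind): {H} — 1.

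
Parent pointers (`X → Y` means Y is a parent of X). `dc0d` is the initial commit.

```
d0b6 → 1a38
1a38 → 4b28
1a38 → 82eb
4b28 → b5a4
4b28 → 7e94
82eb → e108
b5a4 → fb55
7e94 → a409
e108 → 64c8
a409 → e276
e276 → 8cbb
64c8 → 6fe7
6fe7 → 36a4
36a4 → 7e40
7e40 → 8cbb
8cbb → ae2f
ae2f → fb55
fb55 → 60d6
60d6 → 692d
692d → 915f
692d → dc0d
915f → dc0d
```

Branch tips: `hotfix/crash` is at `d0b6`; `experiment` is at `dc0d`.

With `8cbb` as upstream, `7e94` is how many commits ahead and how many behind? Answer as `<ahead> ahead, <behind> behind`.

Reachable from 7e94: {60d6, 692d, 7e94, 8cbb, 915f, a409, ae2f, dc0d, e276, fb55}.
Reachable from 8cbb: {60d6, 692d, 8cbb, 915f, ae2f, dc0d, fb55}.
Only in 7e94's history (ahead): {7e94, a409, e276} — 3.
Only in 8cbb's history (behind): {} — 0.

3 ahead, 0 behind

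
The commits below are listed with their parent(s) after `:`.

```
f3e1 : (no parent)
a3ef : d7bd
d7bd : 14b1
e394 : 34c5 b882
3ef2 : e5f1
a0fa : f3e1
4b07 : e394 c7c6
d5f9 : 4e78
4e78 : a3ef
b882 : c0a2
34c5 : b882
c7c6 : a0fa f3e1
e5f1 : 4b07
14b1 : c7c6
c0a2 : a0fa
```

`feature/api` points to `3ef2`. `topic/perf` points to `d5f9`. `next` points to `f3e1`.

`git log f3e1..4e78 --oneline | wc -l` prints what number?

6

Reachable from 4e78: {14b1, 4e78, a0fa, a3ef, c7c6, d7bd, f3e1}.
Reachable from f3e1: {f3e1}.
In 4e78's history but not f3e1's: {14b1, 4e78, a0fa, a3ef, c7c6, d7bd} — 6 commits.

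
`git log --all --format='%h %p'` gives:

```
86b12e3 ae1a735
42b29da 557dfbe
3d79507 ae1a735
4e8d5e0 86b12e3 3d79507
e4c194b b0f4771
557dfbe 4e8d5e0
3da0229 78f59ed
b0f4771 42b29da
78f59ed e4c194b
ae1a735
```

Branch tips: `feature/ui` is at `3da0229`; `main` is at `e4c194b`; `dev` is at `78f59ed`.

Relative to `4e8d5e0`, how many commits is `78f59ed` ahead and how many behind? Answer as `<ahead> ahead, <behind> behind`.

5 ahead, 0 behind

Reachable from 78f59ed: {3d79507, 42b29da, 4e8d5e0, 557dfbe, 78f59ed, 86b12e3, ae1a735, b0f4771, e4c194b}.
Reachable from 4e8d5e0: {3d79507, 4e8d5e0, 86b12e3, ae1a735}.
Only in 78f59ed's history (ahead): {42b29da, 557dfbe, 78f59ed, b0f4771, e4c194b} — 5.
Only in 4e8d5e0's history (behind): {} — 0.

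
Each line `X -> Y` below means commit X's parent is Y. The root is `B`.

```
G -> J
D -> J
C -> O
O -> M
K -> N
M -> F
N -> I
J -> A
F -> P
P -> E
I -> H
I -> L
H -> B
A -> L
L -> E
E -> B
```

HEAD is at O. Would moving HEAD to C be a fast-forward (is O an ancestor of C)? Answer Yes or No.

Yes

A fast-forward from O to C is possible iff O is an ancestor of C.
Ancestors of C: {B, C, E, F, M, O, P}.
O is among them, so fast-forward is possible.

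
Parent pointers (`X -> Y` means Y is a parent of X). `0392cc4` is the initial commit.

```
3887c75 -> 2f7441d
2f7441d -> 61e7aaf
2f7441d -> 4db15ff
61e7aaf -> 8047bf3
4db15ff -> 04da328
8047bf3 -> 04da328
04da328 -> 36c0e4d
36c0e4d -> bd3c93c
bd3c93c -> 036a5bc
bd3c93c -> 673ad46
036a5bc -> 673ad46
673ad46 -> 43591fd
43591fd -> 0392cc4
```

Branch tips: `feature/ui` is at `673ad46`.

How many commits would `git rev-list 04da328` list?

7

Walking parent pointers from 04da328: reachable set = {036a5bc, 0392cc4, 04da328, 36c0e4d, 43591fd, 673ad46, bd3c93c}.
That is 7 commits.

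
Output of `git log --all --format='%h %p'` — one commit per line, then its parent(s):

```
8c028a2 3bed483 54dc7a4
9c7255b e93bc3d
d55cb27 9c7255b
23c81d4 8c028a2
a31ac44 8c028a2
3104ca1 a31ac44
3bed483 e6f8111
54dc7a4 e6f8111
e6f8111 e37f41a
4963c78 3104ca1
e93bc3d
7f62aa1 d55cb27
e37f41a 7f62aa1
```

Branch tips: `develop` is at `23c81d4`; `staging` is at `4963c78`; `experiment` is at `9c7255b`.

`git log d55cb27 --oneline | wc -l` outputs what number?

3

Walking parent pointers from d55cb27: reachable set = {9c7255b, d55cb27, e93bc3d}.
That is 3 commits.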